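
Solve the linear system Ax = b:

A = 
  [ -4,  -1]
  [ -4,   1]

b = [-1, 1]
Row reduce the augmented matrix [A|b]:
R2 → R2 - (1)·R1
REF = 
  [ -4,  -1,  -1]
  [  0,   2,   2]

Back-substitution:
x₂ = 2 / 2 = 1
x₁ = (-1 - (-1)(1)) / (-4) = 0

x = [0, 1]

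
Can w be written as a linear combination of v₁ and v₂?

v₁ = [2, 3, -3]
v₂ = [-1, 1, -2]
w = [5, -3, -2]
No

Form the augmented matrix and row-reduce:
[v₁|v₂|w] = 
  [  2,  -1,   5]
  [  3,   1,  -3]
  [ -3,  -2,  -2]
R2 → R2 - (3/2)·R1
R3 → R3 + (3/2)·R1
R3 → R3 + (7/5)·R2
REF = 
  [    2,    -1,     5]
  [    0,   5/2, -21/2]
  [    0,     0, -46/5]

Row 3 reads [0 0 | -46/5], i.e. 0 = -46/5, so the system is inconsistent and w ∉ span{v₁, v₂}.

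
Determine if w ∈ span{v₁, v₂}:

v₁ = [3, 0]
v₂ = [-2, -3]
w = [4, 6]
Yes

Form the augmented matrix and row-reduce:
[v₁|v₂|w] = 
  [  3,  -2,   4]
  [  0,  -3,   6]
(already in echelon form — no row operations needed)

No row of the form [0 0 | nonzero], so the system is consistent. Back-substitution gives c₁ = 0, c₂ = -2: w = (0)·v₁ + (-2)·v₂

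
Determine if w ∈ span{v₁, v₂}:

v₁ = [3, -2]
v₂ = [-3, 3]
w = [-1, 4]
Yes

Form the augmented matrix and row-reduce:
[v₁|v₂|w] = 
  [  3,  -3,  -1]
  [ -2,   3,   4]
R2 → R2 + (2/3)·R1
REF = 
  [   3,   -3,   -1]
  [   0,    1, 10/3]

No row of the form [0 0 | nonzero], so the system is consistent. Back-substitution gives c₁ = 3, c₂ = 10/3: w = (3)·v₁ + (10/3)·v₂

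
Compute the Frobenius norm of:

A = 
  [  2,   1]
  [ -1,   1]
||A||_F = 2.646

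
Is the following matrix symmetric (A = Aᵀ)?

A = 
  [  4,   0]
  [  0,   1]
Yes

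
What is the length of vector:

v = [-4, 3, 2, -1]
5.477

||v||₂ = √((-4)² + (3)² + (2)² + (-1)²) = √30 = 5.477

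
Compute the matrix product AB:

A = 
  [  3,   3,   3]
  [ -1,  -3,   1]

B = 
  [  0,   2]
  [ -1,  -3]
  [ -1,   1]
AB = 
  [ -6,   0]
  [  2,   8]

A is 2×3 and B is 3×2, so AB is 2×2. Each entry is (row of A)·(column of B):
AB[1,1] = (3)(0) + (3)(-1) + (3)(-1) = -6
AB[1,2] = (3)(2) + (3)(-3) + (3)(1) = 0
AB[2,1] = (-1)(0) + (-3)(-1) + (1)(-1) = 2
AB[2,2] = (-1)(2) + (-3)(-3) + (1)(1) = 8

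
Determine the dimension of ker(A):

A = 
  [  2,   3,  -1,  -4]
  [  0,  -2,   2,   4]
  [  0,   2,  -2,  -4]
nullity(A) = 2

Row reduce:
R3 → R3 + (1)·R2
REF = 
  [  2,   3,  -1,  -4]
  [  0,  -2,   2,   4]
  [  0,   0,   0,   0]
Pivot columns: 1, 2 → 2 pivots.
rank(A) = 2, so nullity(A) = 4 - 2 = 2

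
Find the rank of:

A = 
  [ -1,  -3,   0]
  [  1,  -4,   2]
rank(A) = 2

Row reduce:
R2 → R2 + (1)·R1
REF = 
  [ -1,  -3,   0]
  [  0,  -7,   2]
Pivot columns: 1, 2 → 2 pivots.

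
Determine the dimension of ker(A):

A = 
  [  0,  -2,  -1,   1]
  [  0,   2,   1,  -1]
nullity(A) = 3

Row reduce:
R2 → R2 + (1)·R1
REF = 
  [  0,  -2,  -1,   1]
  [  0,   0,   0,   0]
Pivot columns: 2 → 1 pivot.
rank(A) = 1, so nullity(A) = 4 - 1 = 3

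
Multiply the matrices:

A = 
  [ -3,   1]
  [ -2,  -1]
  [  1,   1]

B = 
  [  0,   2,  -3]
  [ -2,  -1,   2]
A is 3×2 and B is 2×3, so AB is 3×3. Each entry is (row of A)·(column of B):
AB[1,1] = (-3)(0) + (1)(-2) = -2
AB[1,2] = (-3)(2) + (1)(-1) = -7
AB[1,3] = (-3)(-3) + (1)(2) = 11
AB[2,1] = (-2)(0) + (-1)(-2) = 2
AB[2,2] = (-2)(2) + (-1)(-1) = -3
AB[2,3] = (-2)(-3) + (-1)(2) = 4
AB[3,1] = (1)(0) + (1)(-2) = -2
AB[3,2] = (1)(2) + (1)(-1) = 1
AB[3,3] = (1)(-3) + (1)(2) = -1

AB = 
  [ -2,  -7,  11]
  [  2,  -3,   4]
  [ -2,   1,  -1]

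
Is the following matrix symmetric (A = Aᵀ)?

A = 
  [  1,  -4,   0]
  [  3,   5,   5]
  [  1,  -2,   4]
No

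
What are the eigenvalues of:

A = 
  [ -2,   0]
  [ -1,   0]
λ = 0, -2

tr(A) = -2, det(A) = 0
Characteristic polynomial: λ² - tr(A)λ + det(A) = λ² + 2λ
λ² + 2λ = λ(λ + 2)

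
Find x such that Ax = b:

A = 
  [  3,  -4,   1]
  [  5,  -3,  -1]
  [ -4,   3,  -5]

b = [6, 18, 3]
Row reduce the augmented matrix [A|b]:
R2 → R2 - (5/3)·R1
R3 → R3 + (4/3)·R1
R3 → R3 + (7/11)·R2
REF = 
  [     3,     -4,      1,      6]
  [     0,   11/3,   -8/3,      8]
  [     0,      0, -59/11, 177/11]

Back-substitution:
x₃ = (177/11) / (-59/11) = -3
x₂ = (8 - (-8/3)(-3)) / (11/3) = 0
x₁ = (6 - (-4)(0) - (1)(-3)) / 3 = 3

x = [3, 0, -3]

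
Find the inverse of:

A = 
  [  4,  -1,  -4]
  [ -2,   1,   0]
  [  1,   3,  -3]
det(A) = (4)·((1)(-3) - (0)(3)) - (-1)·((-2)(-3) - (0)(1)) + (-4)·((-2)(3) - (1)(1))
  = (4)(-3) - (-1)(6) + (-4)(-7)
  = 22
det(A) = 22 ≠ 0, so A is invertible.

Cofactors Cᵢⱼ = (-1)ⁱ⁺ʲ·Mᵢⱼ:
C = 
  [ -3,  -6,  -7]
  [-15,  -8, -13]
  [  4,   8,   2]

adj(A) = Cᵀ:
adj(A) = 
  [ -3, -15,   4]
  [ -6,  -8,   8]
  [ -7, -13,   2]

A⁻¹ = (1/22) · adj(A):
A⁻¹ = 
  [ -3/22, -15/22,   2/11]
  [ -3/11,  -4/11,   4/11]
  [ -7/22, -13/22,   1/11]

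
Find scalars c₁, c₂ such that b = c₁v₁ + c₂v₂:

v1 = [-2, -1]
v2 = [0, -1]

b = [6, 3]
c1 = -3, c2 = 0

b = -3·v1 + 0·v2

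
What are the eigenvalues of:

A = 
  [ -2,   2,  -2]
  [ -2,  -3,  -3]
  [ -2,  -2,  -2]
Characteristic polynomial: det(λI - A) = λ³ + 7λ² + 10λ - 8
Testing integer divisors of the constant term: p(-4) = 0, so (λ + 4) is a factor:
p(λ) = (λ + 4)(λ² + 3λ - 2)
λ² + 3λ - 2 = 0  ⇒  λ = (-3 ± √((3)² - 4·(-2)))/2 = (-3 ± √(17))/2
  = (-3 + √17)/2,  (-3 - √17)/2

λ = -4, (-3 + √17)/2, (-3 - √17)/2  (≈ -4, 0.5616, -3.562)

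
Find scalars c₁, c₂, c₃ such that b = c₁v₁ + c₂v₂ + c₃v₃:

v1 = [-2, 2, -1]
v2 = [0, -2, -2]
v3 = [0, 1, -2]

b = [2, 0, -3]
c1 = -1, c2 = 0, c3 = 2

b = -1·v1 + 0·v2 + 2·v3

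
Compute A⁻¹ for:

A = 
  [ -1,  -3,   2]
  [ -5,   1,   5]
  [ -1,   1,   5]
det(A) = (-1)·((1)(5) - (5)(1)) - (-3)·((-5)(5) - (5)(-1)) + (2)·((-5)(1) - (1)(-1))
  = (-1)(0) - (-3)(-20) + (2)(-4)
  = -68
det(A) = -68 ≠ 0, so A is invertible.

Cofactors Cᵢⱼ = (-1)ⁱ⁺ʲ·Mᵢⱼ:
C = 
  [  0,  20,  -4]
  [ 17,  -3,   4]
  [-17,  -5, -16]

adj(A) = Cᵀ:
adj(A) = 
  [  0,  17, -17]
  [ 20,  -3,  -5]
  [ -4,   4, -16]

A⁻¹ = (-1/68) · adj(A):
A⁻¹ = 
  [    0,  -1/4,   1/4]
  [-5/17,  3/68,  5/68]
  [ 1/17, -1/17,  4/17]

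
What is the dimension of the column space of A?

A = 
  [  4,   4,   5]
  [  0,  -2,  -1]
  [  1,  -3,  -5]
dim(Col(A)) = 3

Row reduce:
R3 → R3 - (1/4)·R1
R3 → R3 - (2)·R2
REF = 
  [    4,     4,     5]
  [    0,    -2,    -1]
  [    0,     0, -17/4]
Pivot columns: 1, 2, 3 → 3 pivots.
dim(Col(A)) = number of pivot columns = 3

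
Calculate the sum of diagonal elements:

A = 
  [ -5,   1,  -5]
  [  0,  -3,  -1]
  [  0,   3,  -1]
-9

tr(A) = -5 + -3 + -1 = -9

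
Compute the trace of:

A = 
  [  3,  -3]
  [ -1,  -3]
0

tr(A) = 3 + -3 = 0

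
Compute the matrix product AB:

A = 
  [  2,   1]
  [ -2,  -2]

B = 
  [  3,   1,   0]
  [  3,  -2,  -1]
AB = 
  [  9,   0,  -1]
  [-12,   2,   2]

A is 2×2 and B is 2×3, so AB is 2×3. Each entry is (row of A)·(column of B):
AB[1,1] = (2)(3) + (1)(3) = 9
AB[1,2] = (2)(1) + (1)(-2) = 0
AB[1,3] = (2)(0) + (1)(-1) = -1
AB[2,1] = (-2)(3) + (-2)(3) = -12
AB[2,2] = (-2)(1) + (-2)(-2) = 2
AB[2,3] = (-2)(0) + (-2)(-1) = 2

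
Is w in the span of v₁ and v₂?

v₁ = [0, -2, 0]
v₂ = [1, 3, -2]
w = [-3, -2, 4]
No

Form the augmented matrix and row-reduce:
[v₁|v₂|w] = 
  [  0,   1,  -3]
  [ -2,   3,  -2]
  [  0,  -2,   4]
Swap R1 ↔ R2
R3 → R3 + (2)·R2
REF = 
  [ -2,   3,  -2]
  [  0,   1,  -3]
  [  0,   0,  -2]

Row 3 reads [0 0 | -2], i.e. 0 = -2, so the system is inconsistent and w ∉ span{v₁, v₂}.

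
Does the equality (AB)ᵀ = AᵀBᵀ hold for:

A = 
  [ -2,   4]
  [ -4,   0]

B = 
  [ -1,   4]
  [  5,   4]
No

(AB)ᵀ = 
  [ 22,   4]
  [  8, -16]

AᵀBᵀ = 
  [-14, -26]
  [ -4,  20]

The two matrices differ, so (AB)ᵀ ≠ AᵀBᵀ in general. The correct identity is (AB)ᵀ = BᵀAᵀ.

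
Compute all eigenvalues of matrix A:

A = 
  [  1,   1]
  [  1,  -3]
λ = -1 + √5, -1 - √5  (≈ 1.236, -3.236)

tr(A) = -2, det(A) = -4
Characteristic polynomial: λ² - tr(A)λ + det(A) = λ² + 2λ - 4
λ² + 2λ - 4 = 0  ⇒  λ = (-2 ± √((2)² - 4·(-4)))/2 = (-2 ± √(20))/2
  = -1 + √5,  -1 - √5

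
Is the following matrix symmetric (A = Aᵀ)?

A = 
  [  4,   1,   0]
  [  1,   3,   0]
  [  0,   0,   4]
Yes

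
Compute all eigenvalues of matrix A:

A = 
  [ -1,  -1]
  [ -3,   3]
tr(A) = 2, det(A) = -6
Characteristic polynomial: λ² - tr(A)λ + det(A) = λ² - 2λ - 6
λ² - 2λ - 6 = 0  ⇒  λ = (2 ± √((-2)² - 4·(-6)))/2 = (2 ± √(28))/2
  = 1 + √7,  1 - √7

λ = 1 + √7, 1 - √7  (≈ 3.646, -1.646)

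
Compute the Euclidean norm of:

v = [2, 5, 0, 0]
5.385

||v||₂ = √((2)² + (5)² + (0)² + (0)²) = √29 = 5.385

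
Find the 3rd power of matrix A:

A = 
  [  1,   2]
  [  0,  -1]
A² = A·A:
A²[1,1] = (1)(1) + (2)(0) = 1
A²[1,2] = (1)(2) + (2)(-1) = 0
A²[2,1] = (0)(1) + (-1)(0) = 0
A²[2,2] = (0)(2) + (-1)(-1) = 1
A² = 
  [  1,   0]
  [  0,   1]

A^3 = A^2·A:
A^3[1,1] = (1)(1) + (0)(0) = 1
A^3[1,2] = (1)(2) + (0)(-1) = 2
A^3[2,1] = (0)(1) + (1)(0) = 0
A^3[2,2] = (0)(2) + (1)(-1) = -1
A^3 = 
  [  1,   2]
  [  0,  -1]

Therefore
A^3 = 
  [  1,   2]
  [  0,  -1]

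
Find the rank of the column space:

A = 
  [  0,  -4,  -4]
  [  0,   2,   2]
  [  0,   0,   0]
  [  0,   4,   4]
dim(Col(A)) = 1

Row reduce:
R2 → R2 + (1/2)·R1
R4 → R4 + (1)·R1
REF = 
  [  0,  -4,  -4]
  [  0,   0,   0]
  [  0,   0,   0]
  [  0,   0,   0]
Pivot columns: 2 → 1 pivot.
dim(Col(A)) = number of pivot columns = 1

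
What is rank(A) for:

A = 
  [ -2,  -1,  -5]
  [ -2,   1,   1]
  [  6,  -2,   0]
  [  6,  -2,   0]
rank(A) = 2

Row reduce:
R2 → R2 - (1)·R1
R3 → R3 + (3)·R1
R4 → R4 + (3)·R1
R3 → R3 + (5/2)·R2
R4 → R4 + (5/2)·R2
REF = 
  [ -2,  -1,  -5]
  [  0,   2,   6]
  [  0,   0,   0]
  [  0,   0,   0]
Pivot columns: 1, 2 → 2 pivots.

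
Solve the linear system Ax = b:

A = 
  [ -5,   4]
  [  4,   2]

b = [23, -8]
Row reduce the augmented matrix [A|b]:
R2 → R2 + (4/5)·R1
REF = 
  [  -5,    4,   23]
  [   0, 26/5, 52/5]

Back-substitution:
x₂ = (52/5) / (26/5) = 2
x₁ = (23 - (4)(2)) / (-5) = -3

x = [-3, 2]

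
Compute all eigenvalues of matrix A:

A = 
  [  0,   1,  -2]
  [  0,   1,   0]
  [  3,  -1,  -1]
λ = 1, (-1 + i√23)/2, (-1 - i√23)/2  (≈ 1, -0.5 + 2.398i, -0.5 - 2.398i)

Characteristic polynomial: det(λI - A) = λ³ + 5λ - 6
Testing integer divisors of the constant term: p(1) = 0, so (λ - 1) is a factor:
p(λ) = (λ - 1)(λ² + λ + 6)
λ² + λ + 6 = 0  ⇒  λ = (-1 ± √((1)² - 4·(6)))/2 = (-1 ± √(-23))/2
  = (-1 + i√23)/2,  (-1 - i√23)/2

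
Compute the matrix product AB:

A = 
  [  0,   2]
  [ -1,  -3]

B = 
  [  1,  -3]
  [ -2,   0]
A is 2×2 and B is 2×2, so AB is 2×2. Each entry is (row of A)·(column of B):
AB[1,1] = (0)(1) + (2)(-2) = -4
AB[1,2] = (0)(-3) + (2)(0) = 0
AB[2,1] = (-1)(1) + (-3)(-2) = 5
AB[2,2] = (-1)(-3) + (-3)(0) = 3

AB = 
  [ -4,   0]
  [  5,   3]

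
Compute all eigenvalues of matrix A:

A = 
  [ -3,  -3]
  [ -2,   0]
tr(A) = -3, det(A) = -6
Characteristic polynomial: λ² - tr(A)λ + det(A) = λ² + 3λ - 6
λ² + 3λ - 6 = 0  ⇒  λ = (-3 ± √((3)² - 4·(-6)))/2 = (-3 ± √(33))/2
  = (-3 + √33)/2,  (-3 - √33)/2

λ = (-3 + √33)/2, (-3 - √33)/2  (≈ 1.372, -4.372)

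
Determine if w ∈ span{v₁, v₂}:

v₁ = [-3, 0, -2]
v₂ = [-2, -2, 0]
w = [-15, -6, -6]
Yes

Form the augmented matrix and row-reduce:
[v₁|v₂|w] = 
  [ -3,  -2, -15]
  [  0,  -2,  -6]
  [ -2,   0,  -6]
R3 → R3 - (2/3)·R1
R3 → R3 + (2/3)·R2
REF = 
  [ -3,  -2, -15]
  [  0,  -2,  -6]
  [  0,   0,   0]

No row of the form [0 0 | nonzero], so the system is consistent. Back-substitution gives c₁ = 3, c₂ = 3: w = (3)·v₁ + (3)·v₂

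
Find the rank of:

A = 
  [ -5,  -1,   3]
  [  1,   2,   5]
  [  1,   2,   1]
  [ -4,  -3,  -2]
rank(A) = 3

Row reduce:
R2 → R2 + (1/5)·R1
R3 → R3 + (1/5)·R1
R4 → R4 - (4/5)·R1
R3 → R3 - (1)·R2
R4 → R4 + (11/9)·R2
R4 → R4 + (11/18)·R3
REF = 
  [  -5,   -1,    3]
  [   0,  9/5, 28/5]
  [   0,    0,   -4]
  [   0,    0,    0]
Pivot columns: 1, 2, 3 → 3 pivots.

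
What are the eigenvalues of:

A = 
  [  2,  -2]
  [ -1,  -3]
λ = (-1 + √33)/2, (-1 - √33)/2  (≈ 2.372, -3.372)

tr(A) = -1, det(A) = -8
Characteristic polynomial: λ² - tr(A)λ + det(A) = λ² + λ - 8
λ² + λ - 8 = 0  ⇒  λ = (-1 ± √((1)² - 4·(-8)))/2 = (-1 ± √(33))/2
  = (-1 + √33)/2,  (-1 - √33)/2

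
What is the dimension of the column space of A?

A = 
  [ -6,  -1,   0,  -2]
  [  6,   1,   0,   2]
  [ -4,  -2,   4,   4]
Row reduce:
R2 → R2 + (1)·R1
R3 → R3 - (2/3)·R1
Swap R2 ↔ R3
REF = 
  [  -6,   -1,    0,   -2]
  [   0, -4/3,    4, 16/3]
  [   0,    0,    0,    0]
Pivot columns: 1, 2 → 2 pivots.
dim(Col(A)) = number of pivot columns = 2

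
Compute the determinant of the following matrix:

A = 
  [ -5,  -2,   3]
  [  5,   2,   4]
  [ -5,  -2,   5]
Cofactor expansion along row 1:
det(A) = (-5)·((2)(5) - (4)(-2)) - (-2)·((5)(5) - (4)(-5)) + (3)·((5)(-2) - (2)(-5))
  = (-5)(18) - (-2)(45) + (3)(0)
  = 0

det(A) = 0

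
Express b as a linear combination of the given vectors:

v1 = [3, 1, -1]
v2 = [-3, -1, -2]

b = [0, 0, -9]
c1 = 3, c2 = 3

b = 3·v1 + 3·v2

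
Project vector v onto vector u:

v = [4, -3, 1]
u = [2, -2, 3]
v·u = (4)(2) + (-3)(-2) + (1)(3) = 17
u·u = (2)² + (-2)² + (3)² = 17
proj_u(v) = (v·u / u·u) × u = (17/17) × u = (1) × u

proj_u(v) = [2, -2, 3]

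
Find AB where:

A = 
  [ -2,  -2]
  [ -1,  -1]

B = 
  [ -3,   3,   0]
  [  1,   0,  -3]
A is 2×2 and B is 2×3, so AB is 2×3. Each entry is (row of A)·(column of B):
AB[1,1] = (-2)(-3) + (-2)(1) = 4
AB[1,2] = (-2)(3) + (-2)(0) = -6
AB[1,3] = (-2)(0) + (-2)(-3) = 6
AB[2,1] = (-1)(-3) + (-1)(1) = 2
AB[2,2] = (-1)(3) + (-1)(0) = -3
AB[2,3] = (-1)(0) + (-1)(-3) = 3

AB = 
  [  4,  -6,   6]
  [  2,  -3,   3]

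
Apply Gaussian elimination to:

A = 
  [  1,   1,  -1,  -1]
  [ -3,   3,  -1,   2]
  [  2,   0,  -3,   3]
Row operations:
R2 → R2 + (3)·R1
R3 → R3 - (2)·R1
R3 → R3 + (1/3)·R2

Resulting echelon form:
REF = 
  [   1,    1,   -1,   -1]
  [   0,    6,   -4,   -1]
  [   0,    0, -7/3, 14/3]

Rank = 3 (number of non-zero pivot rows).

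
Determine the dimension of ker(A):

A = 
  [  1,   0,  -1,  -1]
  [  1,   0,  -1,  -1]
nullity(A) = 3

Row reduce:
R2 → R2 - (1)·R1
REF = 
  [  1,   0,  -1,  -1]
  [  0,   0,   0,   0]
Pivot columns: 1 → 1 pivot.
rank(A) = 1, so nullity(A) = 4 - 1 = 3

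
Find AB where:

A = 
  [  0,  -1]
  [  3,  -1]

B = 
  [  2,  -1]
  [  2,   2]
AB = 
  [ -2,  -2]
  [  4,  -5]

A is 2×2 and B is 2×2, so AB is 2×2. Each entry is (row of A)·(column of B):
AB[1,1] = (0)(2) + (-1)(2) = -2
AB[1,2] = (0)(-1) + (-1)(2) = -2
AB[2,1] = (3)(2) + (-1)(2) = 4
AB[2,2] = (3)(-1) + (-1)(2) = -5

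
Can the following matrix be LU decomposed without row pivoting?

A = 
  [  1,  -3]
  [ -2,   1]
Yes.
A[1,1] = 1 ≠ 0, so Gaussian elimination proceeds without a row swap: multiplier ℓ₂₁ = (-2)/(1) = -2, and U[2,2] = 1 - (-2)(-3) = -5.
L = 
  [  1,   0]
  [ -2,   1]
U = 
  [  1,  -3]
  [  0,  -5]
Check row 2 of LU: [(-2)(1), (-2)(-3) + (-5)] = [-2, 1] = row 2 of A ✓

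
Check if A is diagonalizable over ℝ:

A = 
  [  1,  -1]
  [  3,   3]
No

tr(A) = 4, det(A) = 6
Characteristic polynomial: λ² - tr(A)λ + det(A) = λ² - 4λ + 6
λ² - 4λ + 6 = 0  ⇒  λ = (4 ± √((-4)² - 4·(6)))/2 = (4 ± √(-8))/2
  = 2 + i√2,  2 - i√2
Eigenvalues: 2 + i√2, 2 - i√2  (≈ 2 + 1.414i, 2 - 1.414i)
Has complex eigenvalues (not diagonalizable over ℝ).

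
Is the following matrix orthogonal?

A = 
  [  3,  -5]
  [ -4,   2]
No

AᵀA = 
  [ 25, -23]
  [-23,  29]
≠ I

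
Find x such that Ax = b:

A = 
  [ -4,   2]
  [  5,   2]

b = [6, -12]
x = [-2, -1]

Row reduce the augmented matrix [A|b]:
R2 → R2 + (5/4)·R1
REF = 
  [  -4,    2,    6]
  [   0,  9/2, -9/2]

Back-substitution:
x₂ = (-9/2) / (9/2) = -1
x₁ = (6 - (2)(-1)) / (-4) = -2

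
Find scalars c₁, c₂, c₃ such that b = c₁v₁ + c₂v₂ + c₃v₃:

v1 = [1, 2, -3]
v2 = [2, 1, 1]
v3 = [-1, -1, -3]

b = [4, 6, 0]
c1 = 2, c2 = 0, c3 = -2

b = 2·v1 + 0·v2 + -2·v3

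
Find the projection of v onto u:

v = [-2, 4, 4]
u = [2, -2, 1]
v·u = (-2)(2) + (4)(-2) + (4)(1) = -8
u·u = (2)² + (-2)² + (1)² = 9
proj_u(v) = (v·u / u·u) × u = (-8/9) × u

proj_u(v) = [-16/9, 16/9, -8/9]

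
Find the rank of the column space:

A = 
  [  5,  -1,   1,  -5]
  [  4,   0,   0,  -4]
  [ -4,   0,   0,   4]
Row reduce:
R2 → R2 - (4/5)·R1
R3 → R3 + (4/5)·R1
R3 → R3 + (1)·R2
REF = 
  [   5,   -1,    1,   -5]
  [   0,  4/5, -4/5,    0]
  [   0,    0,    0,    0]
Pivot columns: 1, 2 → 2 pivots.
dim(Col(A)) = number of pivot columns = 2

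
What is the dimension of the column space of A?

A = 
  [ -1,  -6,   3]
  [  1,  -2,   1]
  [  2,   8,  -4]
Row reduce:
R2 → R2 + (1)·R1
R3 → R3 + (2)·R1
R3 → R3 - (1/2)·R2
REF = 
  [ -1,  -6,   3]
  [  0,  -8,   4]
  [  0,   0,   0]
Pivot columns: 1, 2 → 2 pivots.
dim(Col(A)) = number of pivot columns = 2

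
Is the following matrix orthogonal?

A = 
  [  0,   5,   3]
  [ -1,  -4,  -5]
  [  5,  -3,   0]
No

AᵀA = 
  [ 26, -11,   5]
  [-11,  50,  35]
  [  5,  35,  34]
≠ I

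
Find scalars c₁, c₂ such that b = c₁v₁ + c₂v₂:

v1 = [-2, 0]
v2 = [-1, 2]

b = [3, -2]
c1 = -1, c2 = -1

b = -1·v1 + -1·v2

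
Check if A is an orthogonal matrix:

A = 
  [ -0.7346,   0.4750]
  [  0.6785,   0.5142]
No

AᵀA = 
  [  1,  -0.0001]
  [ -0.0001,   0.4900]
≠ I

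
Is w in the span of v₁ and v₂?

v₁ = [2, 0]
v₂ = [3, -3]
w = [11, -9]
Yes

Form the augmented matrix and row-reduce:
[v₁|v₂|w] = 
  [  2,   3,  11]
  [  0,  -3,  -9]
(already in echelon form — no row operations needed)

No row of the form [0 0 | nonzero], so the system is consistent. Back-substitution gives c₁ = 1, c₂ = 3: w = (1)·v₁ + (3)·v₂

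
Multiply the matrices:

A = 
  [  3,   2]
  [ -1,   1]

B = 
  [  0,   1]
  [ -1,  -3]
AB = 
  [ -2,  -3]
  [ -1,  -4]

A is 2×2 and B is 2×2, so AB is 2×2. Each entry is (row of A)·(column of B):
AB[1,1] = (3)(0) + (2)(-1) = -2
AB[1,2] = (3)(1) + (2)(-3) = -3
AB[2,1] = (-1)(0) + (1)(-1) = -1
AB[2,2] = (-1)(1) + (1)(-3) = -4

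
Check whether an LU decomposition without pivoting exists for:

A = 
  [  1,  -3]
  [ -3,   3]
Yes.
A[1,1] = 1 ≠ 0, so Gaussian elimination proceeds without a row swap: multiplier ℓ₂₁ = (-3)/(1) = -3, and U[2,2] = 3 - (-3)(-3) = -6.
L = 
  [  1,   0]
  [ -3,   1]
U = 
  [  1,  -3]
  [  0,  -6]
Check row 2 of LU: [(-3)(1), (-3)(-3) + (-6)] = [-3, 3] = row 2 of A ✓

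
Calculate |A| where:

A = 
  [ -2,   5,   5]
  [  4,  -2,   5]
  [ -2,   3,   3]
-28

Cofactor expansion along row 1:
det(A) = (-2)·((-2)(3) - (5)(3)) - (5)·((4)(3) - (5)(-2)) + (5)·((4)(3) - (-2)(-2))
  = (-2)(-21) - (5)(22) + (5)(8)
  = -28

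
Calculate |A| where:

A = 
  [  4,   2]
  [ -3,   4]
For a 2×2 matrix, det = ad - bc = (4)(4) - (2)(-3) = 22

det(A) = 22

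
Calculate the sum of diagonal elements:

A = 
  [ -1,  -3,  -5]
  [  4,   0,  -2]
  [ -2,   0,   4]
3

tr(A) = -1 + 0 + 4 = 3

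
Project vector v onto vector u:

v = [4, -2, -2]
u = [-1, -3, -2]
v·u = (4)(-1) + (-2)(-3) + (-2)(-2) = 6
u·u = (-1)² + (-3)² + (-2)² = 14
proj_u(v) = (v·u / u·u) × u = (6/14) × u = (3/7) × u

proj_u(v) = [-3/7, -9/7, -6/7]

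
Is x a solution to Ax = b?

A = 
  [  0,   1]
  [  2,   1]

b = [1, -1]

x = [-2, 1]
No

Ax = [1, -3] ≠ b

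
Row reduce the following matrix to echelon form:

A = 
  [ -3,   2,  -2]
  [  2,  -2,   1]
Row operations:
R2 → R2 + (2/3)·R1

Resulting echelon form:
REF = 
  [  -3,    2,   -2]
  [   0, -2/3, -1/3]

Rank = 2 (number of non-zero pivot rows).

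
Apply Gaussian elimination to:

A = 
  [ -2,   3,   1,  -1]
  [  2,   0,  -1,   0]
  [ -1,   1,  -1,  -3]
Row operations:
R2 → R2 + (1)·R1
R3 → R3 - (1/2)·R1
R3 → R3 + (1/6)·R2

Resulting echelon form:
REF = 
  [  -2,    3,    1,   -1]
  [   0,    3,    0,   -1]
  [   0,    0, -3/2, -8/3]

Rank = 3 (number of non-zero pivot rows).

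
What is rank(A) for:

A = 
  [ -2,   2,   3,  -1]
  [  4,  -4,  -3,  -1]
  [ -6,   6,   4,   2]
Row reduce:
R2 → R2 + (2)·R1
R3 → R3 - (3)·R1
R3 → R3 + (5/3)·R2
REF = 
  [ -2,   2,   3,  -1]
  [  0,   0,   3,  -3]
  [  0,   0,   0,   0]
Pivot columns: 1, 3 → 2 pivots.

rank(A) = 2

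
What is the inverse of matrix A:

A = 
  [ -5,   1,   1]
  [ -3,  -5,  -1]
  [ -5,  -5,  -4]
det(A) = (-5)·((-5)(-4) - (-1)(-5)) - (1)·((-3)(-4) - (-1)(-5)) + (1)·((-3)(-5) - (-5)(-5))
  = (-5)(15) - (1)(7) + (1)(-10)
  = -92
det(A) = -92 ≠ 0, so A is invertible.

Cofactors Cᵢⱼ = (-1)ⁱ⁺ʲ·Mᵢⱼ:
C = 
  [ 15,  -7, -10]
  [ -1,  25, -30]
  [  4,  -8,  28]

adj(A) = Cᵀ:
adj(A) = 
  [ 15,  -1,   4]
  [ -7,  25,  -8]
  [-10, -30,  28]

A⁻¹ = (-1/92) · adj(A):
A⁻¹ = 
  [-15/92,   1/92,  -1/23]
  [  7/92, -25/92,   2/23]
  [  5/46,  15/46,  -7/23]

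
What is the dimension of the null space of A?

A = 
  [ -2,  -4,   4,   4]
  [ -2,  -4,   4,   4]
nullity(A) = 3

Row reduce:
R2 → R2 - (1)·R1
REF = 
  [ -2,  -4,   4,   4]
  [  0,   0,   0,   0]
Pivot columns: 1 → 1 pivot.
rank(A) = 1, so nullity(A) = 4 - 1 = 3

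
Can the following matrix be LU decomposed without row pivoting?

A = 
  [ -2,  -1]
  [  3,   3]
Yes.
A[1,1] = -2 ≠ 0, so Gaussian elimination proceeds without a row swap: multiplier ℓ₂₁ = (3)/(-2) = -3/2, and U[2,2] = 3 - (-3/2)(-1) = 3/2.
L = 
  [   1,    0]
  [-3/2,    1]
U = 
  [ -2,  -1]
  [  0, 3/2]
Check row 2 of LU: [(-3/2)(-2), (-3/2)(-1) + (3/2)] = [3, 3] = row 2 of A ✓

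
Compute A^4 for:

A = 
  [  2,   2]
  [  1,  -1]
A² = A·A:
A²[1,1] = (2)(2) + (2)(1) = 6
A²[1,2] = (2)(2) + (2)(-1) = 2
A²[2,1] = (1)(2) + (-1)(1) = 1
A²[2,2] = (1)(2) + (-1)(-1) = 3
A² = 
  [  6,   2]
  [  1,   3]

A^3 = A^2·A:
A^3[1,1] = (6)(2) + (2)(1) = 14
A^3[1,2] = (6)(2) + (2)(-1) = 10
A^3[2,1] = (1)(2) + (3)(1) = 5
A^3[2,2] = (1)(2) + (3)(-1) = -1
A^3 = 
  [ 14,  10]
  [  5,  -1]

A^4 = A^3·A:
A^4[1,1] = (14)(2) + (10)(1) = 38
A^4[1,2] = (14)(2) + (10)(-1) = 18
A^4[2,1] = (5)(2) + (-1)(1) = 9
A^4[2,2] = (5)(2) + (-1)(-1) = 11
A^4 = 
  [ 38,  18]
  [  9,  11]

Therefore
A^4 = 
  [ 38,  18]
  [  9,  11]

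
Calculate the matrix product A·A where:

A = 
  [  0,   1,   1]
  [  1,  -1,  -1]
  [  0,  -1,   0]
A² = A·A:
A²[1,1] = (0)(0) + (1)(1) + (1)(0) = 1
A²[1,2] = (0)(1) + (1)(-1) + (1)(-1) = -2
A²[1,3] = (0)(1) + (1)(-1) + (1)(0) = -1
A²[2,1] = (1)(0) + (-1)(1) + (-1)(0) = -1
A²[2,2] = (1)(1) + (-1)(-1) + (-1)(-1) = 3
A²[2,3] = (1)(1) + (-1)(-1) + (-1)(0) = 2
A²[3,1] = (0)(0) + (-1)(1) + (0)(0) = -1
A²[3,2] = (0)(1) + (-1)(-1) + (0)(-1) = 1
A²[3,3] = (0)(1) + (-1)(-1) + (0)(0) = 1
A² = 
  [  1,  -2,  -1]
  [ -1,   3,   2]
  [ -1,   1,   1]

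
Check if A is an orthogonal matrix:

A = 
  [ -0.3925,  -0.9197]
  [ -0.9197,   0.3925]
Yes

AᵀA = 
  [  0.9999,   0]
  [  0,   0.9999]
≈ I (equal to I up to the 4-dp rounding of the entries)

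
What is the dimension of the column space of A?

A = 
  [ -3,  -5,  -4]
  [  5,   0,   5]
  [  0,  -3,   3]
Row reduce:
R2 → R2 + (5/3)·R1
R3 → R3 - (9/25)·R2
REF = 
  [   -3,    -5,    -4]
  [    0, -25/3,  -5/3]
  [    0,     0,  18/5]
Pivot columns: 1, 2, 3 → 3 pivots.
dim(Col(A)) = number of pivot columns = 3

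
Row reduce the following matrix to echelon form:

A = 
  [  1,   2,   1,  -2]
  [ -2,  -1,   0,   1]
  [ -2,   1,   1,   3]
Row operations:
R2 → R2 + (2)·R1
R3 → R3 + (2)·R1
R3 → R3 - (5/3)·R2

Resulting echelon form:
REF = 
  [   1,    2,    1,   -2]
  [   0,    3,    2,   -3]
  [   0,    0, -1/3,    4]

Rank = 3 (number of non-zero pivot rows).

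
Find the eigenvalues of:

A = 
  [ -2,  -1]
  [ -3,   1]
λ = (-1 + √21)/2, (-1 - √21)/2  (≈ 1.791, -2.791)

tr(A) = -1, det(A) = -5
Characteristic polynomial: λ² - tr(A)λ + det(A) = λ² + λ - 5
λ² + λ - 5 = 0  ⇒  λ = (-1 ± √((1)² - 4·(-5)))/2 = (-1 ± √(21))/2
  = (-1 + √21)/2,  (-1 - √21)/2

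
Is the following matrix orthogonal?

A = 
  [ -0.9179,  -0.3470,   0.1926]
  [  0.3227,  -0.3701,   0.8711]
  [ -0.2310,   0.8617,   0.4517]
Yes

AᵀA = 
  [  1,   0,   0]
  [  0,   0.9999,   0]
  [  0,   0,   0.9999]
≈ I (equal to I up to the 4-dp rounding of the entries)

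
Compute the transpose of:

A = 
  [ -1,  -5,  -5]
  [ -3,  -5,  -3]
Aᵀ = 
  [ -1,  -3]
  [ -5,  -5]
  [ -5,  -3]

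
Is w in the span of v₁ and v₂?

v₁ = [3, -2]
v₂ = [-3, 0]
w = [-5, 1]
Yes

Form the augmented matrix and row-reduce:
[v₁|v₂|w] = 
  [  3,  -3,  -5]
  [ -2,   0,   1]
R2 → R2 + (2/3)·R1
REF = 
  [   3,   -3,   -5]
  [   0,   -2, -7/3]

No row of the form [0 0 | nonzero], so the system is consistent. Back-substitution gives c₁ = -1/2, c₂ = 7/6: w = (-1/2)·v₁ + (7/6)·v₂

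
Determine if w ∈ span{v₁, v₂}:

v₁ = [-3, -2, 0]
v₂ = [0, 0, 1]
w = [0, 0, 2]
Yes

Form the augmented matrix and row-reduce:
[v₁|v₂|w] = 
  [ -3,   0,   0]
  [ -2,   0,   0]
  [  0,   1,   2]
R2 → R2 - (2/3)·R1
Swap R2 ↔ R3
REF = 
  [ -3,   0,   0]
  [  0,   1,   2]
  [  0,   0,   0]

No row of the form [0 0 | nonzero], so the system is consistent. Back-substitution gives c₁ = 0, c₂ = 2: w = (0)·v₁ + (2)·v₂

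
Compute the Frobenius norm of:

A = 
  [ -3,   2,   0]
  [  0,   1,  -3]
||A||_F = 4.796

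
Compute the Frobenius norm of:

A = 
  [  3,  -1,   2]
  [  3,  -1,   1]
||A||_F = 5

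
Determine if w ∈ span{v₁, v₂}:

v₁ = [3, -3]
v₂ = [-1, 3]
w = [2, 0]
Yes

Form the augmented matrix and row-reduce:
[v₁|v₂|w] = 
  [  3,  -1,   2]
  [ -3,   3,   0]
R2 → R2 + (1)·R1
REF = 
  [  3,  -1,   2]
  [  0,   2,   2]

No row of the form [0 0 | nonzero], so the system is consistent. Back-substitution gives c₁ = 1, c₂ = 1: w = (1)·v₁ + (1)·v₂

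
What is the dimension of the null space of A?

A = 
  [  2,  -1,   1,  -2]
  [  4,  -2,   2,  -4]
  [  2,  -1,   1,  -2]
nullity(A) = 3

Row reduce:
R2 → R2 - (2)·R1
R3 → R3 - (1)·R1
REF = 
  [  2,  -1,   1,  -2]
  [  0,   0,   0,   0]
  [  0,   0,   0,   0]
Pivot columns: 1 → 1 pivot.
rank(A) = 1, so nullity(A) = 4 - 1 = 3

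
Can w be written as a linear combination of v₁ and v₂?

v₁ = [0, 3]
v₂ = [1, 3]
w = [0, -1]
Yes

Form the augmented matrix and row-reduce:
[v₁|v₂|w] = 
  [  0,   1,   0]
  [  3,   3,  -1]
Swap R1 ↔ R2
REF = 
  [  3,   3,  -1]
  [  0,   1,   0]

No row of the form [0 0 | nonzero], so the system is consistent. Back-substitution gives c₁ = -1/3, c₂ = 0: w = (-1/3)·v₁ + (0)·v₂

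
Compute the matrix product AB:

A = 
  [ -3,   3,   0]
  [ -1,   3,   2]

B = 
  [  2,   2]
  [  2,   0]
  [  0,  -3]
A is 2×3 and B is 3×2, so AB is 2×2. Each entry is (row of A)·(column of B):
AB[1,1] = (-3)(2) + (3)(2) + (0)(0) = 0
AB[1,2] = (-3)(2) + (3)(0) + (0)(-3) = -6
AB[2,1] = (-1)(2) + (3)(2) + (2)(0) = 4
AB[2,2] = (-1)(2) + (3)(0) + (2)(-3) = -8

AB = 
  [  0,  -6]
  [  4,  -8]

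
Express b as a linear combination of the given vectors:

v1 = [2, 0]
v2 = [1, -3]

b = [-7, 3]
c1 = -3, c2 = -1

b = -3·v1 + -1·v2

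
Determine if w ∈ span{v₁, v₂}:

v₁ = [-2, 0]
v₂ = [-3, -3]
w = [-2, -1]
Yes

Form the augmented matrix and row-reduce:
[v₁|v₂|w] = 
  [ -2,  -3,  -2]
  [  0,  -3,  -1]
(already in echelon form — no row operations needed)

No row of the form [0 0 | nonzero], so the system is consistent. Back-substitution gives c₁ = 1/2, c₂ = 1/3: w = (1/2)·v₁ + (1/3)·v₂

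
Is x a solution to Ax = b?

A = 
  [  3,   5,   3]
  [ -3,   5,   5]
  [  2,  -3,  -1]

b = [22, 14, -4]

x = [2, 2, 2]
Yes

Ax = [22, 14, -4] = b ✓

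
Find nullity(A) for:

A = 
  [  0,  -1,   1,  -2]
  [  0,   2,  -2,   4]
nullity(A) = 3

Row reduce:
R2 → R2 + (2)·R1
REF = 
  [  0,  -1,   1,  -2]
  [  0,   0,   0,   0]
Pivot columns: 2 → 1 pivot.
rank(A) = 1, so nullity(A) = 4 - 1 = 3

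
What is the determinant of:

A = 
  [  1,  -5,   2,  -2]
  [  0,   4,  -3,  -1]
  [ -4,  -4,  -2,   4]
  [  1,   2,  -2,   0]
Cofactor expansion along row 1: det(A) = a₁₁M₁₁ - a₁₂M₁₂ + a₁₃M₁₃ - a₁₄M₁₄

M₁₁ = det[[4, -3, -1]; [-4, -2, 4]; [2, -2, 0]]
  = (4)·((-2)(0) - (4)(-2)) - (-3)·((-4)(0) - (4)(2)) + (-1)·((-4)(-2) - (-2)(2))
  = (4)(8) - (-3)(-8) + (-1)(12)
  = -4
M₁₂ = det[[0, -3, -1]; [-4, -2, 4]; [1, -2, 0]]
  = (0)·((-2)(0) - (4)(-2)) - (-3)·((-4)(0) - (4)(1)) + (-1)·((-4)(-2) - (-2)(1))
  = (0)(8) - (-3)(-4) + (-1)(10)
  = -22
M₁₃ = det[[0, 4, -1]; [-4, -4, 4]; [1, 2, 0]]
  = (0)·((-4)(0) - (4)(2)) - (4)·((-4)(0) - (4)(1)) + (-1)·((-4)(2) - (-4)(1))
  = (0)(-8) - (4)(-4) + (-1)(-4)
  = 20
M₁₄ = det[[0, 4, -3]; [-4, -4, -2]; [1, 2, -2]]
  = (0)·((-4)(-2) - (-2)(2)) - (4)·((-4)(-2) - (-2)(1)) + (-3)·((-4)(2) - (-4)(1))
  = (0)(12) - (4)(10) + (-3)(-4)
  = -28

det(A) = (1)(-4) - (-5)(-22) + (2)(20) - (-2)(-28) = -130

det(A) = -130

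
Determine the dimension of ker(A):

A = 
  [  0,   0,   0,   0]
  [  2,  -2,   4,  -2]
nullity(A) = 3

Row reduce:
Swap R1 ↔ R2
REF = 
  [  2,  -2,   4,  -2]
  [  0,   0,   0,   0]
Pivot columns: 1 → 1 pivot.
rank(A) = 1, so nullity(A) = 4 - 1 = 3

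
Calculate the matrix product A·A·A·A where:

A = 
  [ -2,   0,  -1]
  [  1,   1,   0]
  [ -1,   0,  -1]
A^4 = 
  [ 34,   0,  21]
  [ -9,   1,  -6]
  [ 21,   0,  13]

A² = A·A:
A²[1,1] = (-2)(-2) + (0)(1) + (-1)(-1) = 5
A²[1,2] = (-2)(0) + (0)(1) + (-1)(0) = 0
A²[1,3] = (-2)(-1) + (0)(0) + (-1)(-1) = 3
A²[2,1] = (1)(-2) + (1)(1) + (0)(-1) = -1
A²[2,2] = (1)(0) + (1)(1) + (0)(0) = 1
A²[2,3] = (1)(-1) + (1)(0) + (0)(-1) = -1
A²[3,1] = (-1)(-2) + (0)(1) + (-1)(-1) = 3
A²[3,2] = (-1)(0) + (0)(1) + (-1)(0) = 0
A²[3,3] = (-1)(-1) + (0)(0) + (-1)(-1) = 2
A² = 
  [  5,   0,   3]
  [ -1,   1,  -1]
  [  3,   0,   2]

A^3 = A^2·A:
A^3[1,1] = (5)(-2) + (0)(1) + (3)(-1) = -13
A^3[1,2] = (5)(0) + (0)(1) + (3)(0) = 0
A^3[1,3] = (5)(-1) + (0)(0) + (3)(-1) = -8
A^3[2,1] = (-1)(-2) + (1)(1) + (-1)(-1) = 4
A^3[2,2] = (-1)(0) + (1)(1) + (-1)(0) = 1
A^3[2,3] = (-1)(-1) + (1)(0) + (-1)(-1) = 2
A^3[3,1] = (3)(-2) + (0)(1) + (2)(-1) = -8
A^3[3,2] = (3)(0) + (0)(1) + (2)(0) = 0
A^3[3,3] = (3)(-1) + (0)(0) + (2)(-1) = -5
A^3 = 
  [-13,   0,  -8]
  [  4,   1,   2]
  [ -8,   0,  -5]

A^4 = A^3·A:
A^4[1,1] = (-13)(-2) + (0)(1) + (-8)(-1) = 34
A^4[1,2] = (-13)(0) + (0)(1) + (-8)(0) = 0
A^4[1,3] = (-13)(-1) + (0)(0) + (-8)(-1) = 21
A^4[2,1] = (4)(-2) + (1)(1) + (2)(-1) = -9
A^4[2,2] = (4)(0) + (1)(1) + (2)(0) = 1
A^4[2,3] = (4)(-1) + (1)(0) + (2)(-1) = -6
A^4[3,1] = (-8)(-2) + (0)(1) + (-5)(-1) = 21
A^4[3,2] = (-8)(0) + (0)(1) + (-5)(0) = 0
A^4[3,3] = (-8)(-1) + (0)(0) + (-5)(-1) = 13
A^4 = 
  [ 34,   0,  21]
  [ -9,   1,  -6]
  [ 21,   0,  13]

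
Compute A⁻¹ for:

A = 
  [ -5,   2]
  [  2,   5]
det(A) = (-5)(5) - (2)(2) = -29
For a 2×2 matrix, A⁻¹ = (1/det(A)) · [[d, -b], [-c, a]]
    = (-1/29) · [[5, -2], [-2, -5]]

A⁻¹ = 
  [-5/29,  2/29]
  [ 2/29,  5/29]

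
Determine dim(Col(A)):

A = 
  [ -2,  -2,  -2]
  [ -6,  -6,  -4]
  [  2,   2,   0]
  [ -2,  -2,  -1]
dim(Col(A)) = 2

Row reduce:
R2 → R2 - (3)·R1
R3 → R3 + (1)·R1
R4 → R4 - (1)·R1
R3 → R3 + (1)·R2
R4 → R4 - (1/2)·R2
REF = 
  [ -2,  -2,  -2]
  [  0,   0,   2]
  [  0,   0,   0]
  [  0,   0,   0]
Pivot columns: 1, 3 → 2 pivots.
dim(Col(A)) = number of pivot columns = 2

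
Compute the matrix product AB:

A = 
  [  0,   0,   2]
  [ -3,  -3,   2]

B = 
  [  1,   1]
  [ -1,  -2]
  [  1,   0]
A is 2×3 and B is 3×2, so AB is 2×2. Each entry is (row of A)·(column of B):
AB[1,1] = (0)(1) + (0)(-1) + (2)(1) = 2
AB[1,2] = (0)(1) + (0)(-2) + (2)(0) = 0
AB[2,1] = (-3)(1) + (-3)(-1) + (2)(1) = 2
AB[2,2] = (-3)(1) + (-3)(-2) + (2)(0) = 3

AB = 
  [  2,   0]
  [  2,   3]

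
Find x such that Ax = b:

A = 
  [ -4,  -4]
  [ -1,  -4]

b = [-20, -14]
Row reduce the augmented matrix [A|b]:
R2 → R2 - (1/4)·R1
REF = 
  [ -4,  -4, -20]
  [  0,  -3,  -9]

Back-substitution:
x₂ = (-9) / (-3) = 3
x₁ = (-20 - (-4)(3)) / (-4) = 2

x = [2, 3]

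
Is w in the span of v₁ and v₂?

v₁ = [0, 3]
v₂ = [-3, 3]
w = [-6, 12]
Yes

Form the augmented matrix and row-reduce:
[v₁|v₂|w] = 
  [  0,  -3,  -6]
  [  3,   3,  12]
Swap R1 ↔ R2
REF = 
  [  3,   3,  12]
  [  0,  -3,  -6]

No row of the form [0 0 | nonzero], so the system is consistent. Back-substitution gives c₁ = 2, c₂ = 2: w = (2)·v₁ + (2)·v₂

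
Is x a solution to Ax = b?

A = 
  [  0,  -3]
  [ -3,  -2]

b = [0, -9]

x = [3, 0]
Yes

Ax = [0, -9] = b ✓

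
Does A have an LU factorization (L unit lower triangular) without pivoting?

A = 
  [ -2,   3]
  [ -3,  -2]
Yes.
A[1,1] = -2 ≠ 0, so Gaussian elimination proceeds without a row swap: multiplier ℓ₂₁ = (-3)/(-2) = 3/2, and U[2,2] = -2 - (3/2)(3) = -13/2.
L = 
  [  1,   0]
  [3/2,   1]
U = 
  [   -2,     3]
  [    0, -13/2]
Check row 2 of LU: [(3/2)(-2), (3/2)(3) + (-13/2)] = [-3, -2] = row 2 of A ✓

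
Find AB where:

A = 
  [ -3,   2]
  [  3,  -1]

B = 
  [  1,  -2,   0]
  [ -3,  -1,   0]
AB = 
  [ -9,   4,   0]
  [  6,  -5,   0]

A is 2×2 and B is 2×3, so AB is 2×3. Each entry is (row of A)·(column of B):
AB[1,1] = (-3)(1) + (2)(-3) = -9
AB[1,2] = (-3)(-2) + (2)(-1) = 4
AB[1,3] = (-3)(0) + (2)(0) = 0
AB[2,1] = (3)(1) + (-1)(-3) = 6
AB[2,2] = (3)(-2) + (-1)(-1) = -5
AB[2,3] = (3)(0) + (-1)(0) = 0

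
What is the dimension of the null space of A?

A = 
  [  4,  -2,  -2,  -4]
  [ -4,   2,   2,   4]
nullity(A) = 3

Row reduce:
R2 → R2 + (1)·R1
REF = 
  [  4,  -2,  -2,  -4]
  [  0,   0,   0,   0]
Pivot columns: 1 → 1 pivot.
rank(A) = 1, so nullity(A) = 4 - 1 = 3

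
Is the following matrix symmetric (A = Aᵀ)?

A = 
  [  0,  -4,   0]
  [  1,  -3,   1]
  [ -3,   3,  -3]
No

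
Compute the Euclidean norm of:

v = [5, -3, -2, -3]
6.856

||v||₂ = √((5)² + (-3)² + (-2)² + (-3)²) = √47 = 6.856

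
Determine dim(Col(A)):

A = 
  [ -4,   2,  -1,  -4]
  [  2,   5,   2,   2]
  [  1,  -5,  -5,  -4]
Row reduce:
R2 → R2 + (1/2)·R1
R3 → R3 + (1/4)·R1
R3 → R3 + (3/4)·R2
REF = 
  [   -4,     2,    -1,    -4]
  [    0,     6,   3/2,     0]
  [    0,     0, -33/8,    -5]
Pivot columns: 1, 2, 3 → 3 pivots.
dim(Col(A)) = number of pivot columns = 3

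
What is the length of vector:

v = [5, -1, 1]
5.196

||v||₂ = √((5)² + (-1)² + (1)²) = √27 = 5.196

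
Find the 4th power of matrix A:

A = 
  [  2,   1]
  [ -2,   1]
A² = A·A:
A²[1,1] = (2)(2) + (1)(-2) = 2
A²[1,2] = (2)(1) + (1)(1) = 3
A²[2,1] = (-2)(2) + (1)(-2) = -6
A²[2,2] = (-2)(1) + (1)(1) = -1
A² = 
  [  2,   3]
  [ -6,  -1]

A^3 = A^2·A:
A^3[1,1] = (2)(2) + (3)(-2) = -2
A^3[1,2] = (2)(1) + (3)(1) = 5
A^3[2,1] = (-6)(2) + (-1)(-2) = -10
A^3[2,2] = (-6)(1) + (-1)(1) = -7
A^3 = 
  [ -2,   5]
  [-10,  -7]

A^4 = A^3·A:
A^4[1,1] = (-2)(2) + (5)(-2) = -14
A^4[1,2] = (-2)(1) + (5)(1) = 3
A^4[2,1] = (-10)(2) + (-7)(-2) = -6
A^4[2,2] = (-10)(1) + (-7)(1) = -17
A^4 = 
  [-14,   3]
  [ -6, -17]

Therefore
A^4 = 
  [-14,   3]
  [ -6, -17]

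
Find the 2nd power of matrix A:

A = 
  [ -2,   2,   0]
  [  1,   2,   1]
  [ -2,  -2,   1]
A² = A·A:
A²[1,1] = (-2)(-2) + (2)(1) + (0)(-2) = 6
A²[1,2] = (-2)(2) + (2)(2) + (0)(-2) = 0
A²[1,3] = (-2)(0) + (2)(1) + (0)(1) = 2
A²[2,1] = (1)(-2) + (2)(1) + (1)(-2) = -2
A²[2,2] = (1)(2) + (2)(2) + (1)(-2) = 4
A²[2,3] = (1)(0) + (2)(1) + (1)(1) = 3
A²[3,1] = (-2)(-2) + (-2)(1) + (1)(-2) = 0
A²[3,2] = (-2)(2) + (-2)(2) + (1)(-2) = -10
A²[3,3] = (-2)(0) + (-2)(1) + (1)(1) = -1
A² = 
  [  6,   0,   2]
  [ -2,   4,   3]
  [  0, -10,  -1]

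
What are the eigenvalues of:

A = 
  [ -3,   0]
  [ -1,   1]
tr(A) = -2, det(A) = -3
Characteristic polynomial: λ² - tr(A)λ + det(A) = λ² + 2λ - 3
λ² + 2λ - 3 = (λ + 3)(λ - 1)

λ = 1, -3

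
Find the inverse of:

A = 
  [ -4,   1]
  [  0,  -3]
det(A) = (-4)(-3) - (1)(0) = 12
For a 2×2 matrix, A⁻¹ = (1/det(A)) · [[d, -b], [-c, a]]
    = (1/12) · [[-3, -1], [0, -4]]

A⁻¹ = 
  [ -1/4, -1/12]
  [    0,  -1/3]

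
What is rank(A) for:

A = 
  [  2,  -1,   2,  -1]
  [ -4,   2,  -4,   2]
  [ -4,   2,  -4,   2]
Row reduce:
R2 → R2 + (2)·R1
R3 → R3 + (2)·R1
REF = 
  [  2,  -1,   2,  -1]
  [  0,   0,   0,   0]
  [  0,   0,   0,   0]
Pivot columns: 1 → 1 pivot.

rank(A) = 1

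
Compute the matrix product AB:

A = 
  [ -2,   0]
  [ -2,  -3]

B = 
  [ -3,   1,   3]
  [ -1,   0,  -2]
A is 2×2 and B is 2×3, so AB is 2×3. Each entry is (row of A)·(column of B):
AB[1,1] = (-2)(-3) + (0)(-1) = 6
AB[1,2] = (-2)(1) + (0)(0) = -2
AB[1,3] = (-2)(3) + (0)(-2) = -6
AB[2,1] = (-2)(-3) + (-3)(-1) = 9
AB[2,2] = (-2)(1) + (-3)(0) = -2
AB[2,3] = (-2)(3) + (-3)(-2) = 0

AB = 
  [  6,  -2,  -6]
  [  9,  -2,   0]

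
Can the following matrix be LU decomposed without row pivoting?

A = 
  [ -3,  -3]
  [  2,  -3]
Yes.
A[1,1] = -3 ≠ 0, so Gaussian elimination proceeds without a row swap: multiplier ℓ₂₁ = (2)/(-3) = -2/3, and U[2,2] = -3 - (-2/3)(-3) = -5.
L = 
  [   1,    0]
  [-2/3,    1]
U = 
  [ -3,  -3]
  [  0,  -5]
Check row 2 of LU: [(-2/3)(-3), (-2/3)(-3) + (-5)] = [2, -3] = row 2 of A ✓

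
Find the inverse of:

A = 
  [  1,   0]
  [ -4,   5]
det(A) = (1)(5) - (0)(-4) = 5
For a 2×2 matrix, A⁻¹ = (1/det(A)) · [[d, -b], [-c, a]]
    = (1/5) · [[5, 0], [4, 1]]

A⁻¹ = 
  [  1,   0]
  [4/5, 1/5]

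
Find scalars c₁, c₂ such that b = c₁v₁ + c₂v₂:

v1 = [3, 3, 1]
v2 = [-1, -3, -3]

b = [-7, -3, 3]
c1 = -3, c2 = -2

b = -3·v1 + -2·v2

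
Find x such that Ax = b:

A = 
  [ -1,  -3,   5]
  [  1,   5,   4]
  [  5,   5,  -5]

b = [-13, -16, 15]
x = [1, -1, -3]

Row reduce the augmented matrix [A|b]:
R2 → R2 + (1)·R1
R3 → R3 + (5)·R1
R3 → R3 + (5)·R2
REF = 
  [  -1,   -3,    5,  -13]
  [   0,    2,    9,  -29]
  [   0,    0,   65, -195]

Back-substitution:
x₃ = (-195) / 65 = -3
x₂ = (-29 - (9)(-3)) / 2 = -1
x₁ = (-13 - (-3)(-1) - (5)(-3)) / (-1) = 1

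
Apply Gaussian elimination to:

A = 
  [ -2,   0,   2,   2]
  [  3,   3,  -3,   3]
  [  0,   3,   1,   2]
Row operations:
R2 → R2 + (3/2)·R1
R3 → R3 - (1)·R2

Resulting echelon form:
REF = 
  [ -2,   0,   2,   2]
  [  0,   3,   0,   6]
  [  0,   0,   1,  -4]

Rank = 3 (number of non-zero pivot rows).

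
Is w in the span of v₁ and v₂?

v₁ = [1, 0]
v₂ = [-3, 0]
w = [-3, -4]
No

Form the augmented matrix and row-reduce:
[v₁|v₂|w] = 
  [  1,  -3,  -3]
  [  0,   0,  -4]
(already in echelon form — no row operations needed)

Row 2 reads [0 0 | -4], i.e. 0 = -4, so the system is inconsistent and w ∉ span{v₁, v₂}.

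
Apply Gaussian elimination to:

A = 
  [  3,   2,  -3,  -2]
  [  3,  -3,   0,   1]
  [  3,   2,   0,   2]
Row operations:
R2 → R2 - (1)·R1
R3 → R3 - (1)·R1

Resulting echelon form:
REF = 
  [  3,   2,  -3,  -2]
  [  0,  -5,   3,   3]
  [  0,   0,   3,   4]

Rank = 3 (number of non-zero pivot rows).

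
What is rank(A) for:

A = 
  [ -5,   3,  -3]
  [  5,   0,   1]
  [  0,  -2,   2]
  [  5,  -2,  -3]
Row reduce:
R2 → R2 + (1)·R1
R4 → R4 + (1)·R1
R3 → R3 + (2/3)·R2
R4 → R4 - (1/3)·R2
R4 → R4 + (8)·R3
REF = 
  [ -5,   3,  -3]
  [  0,   3,  -2]
  [  0,   0, 2/3]
  [  0,   0,   0]
Pivot columns: 1, 2, 3 → 3 pivots.

rank(A) = 3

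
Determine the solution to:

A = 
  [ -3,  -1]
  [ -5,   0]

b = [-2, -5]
x = [1, -1]

Row reduce the augmented matrix [A|b]:
R2 → R2 - (5/3)·R1
REF = 
  [  -3,   -1,   -2]
  [   0,  5/3, -5/3]

Back-substitution:
x₂ = (-5/3) / (5/3) = -1
x₁ = (-2 - (-1)(-1)) / (-3) = 1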